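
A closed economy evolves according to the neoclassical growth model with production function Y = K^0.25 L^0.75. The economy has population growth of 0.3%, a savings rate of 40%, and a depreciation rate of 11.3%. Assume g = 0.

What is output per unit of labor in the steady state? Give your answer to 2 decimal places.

In steady state, investment equals break-even investment: s·k^α = (n + δ)·k.
Rearranging, k^(1−α) = s / (n + δ).
k^0.75 = 0.40 / (0.003 + 0.113) = 0.40 / 0.116 = 3.4483
k* = 3.4483^(1/0.75) ≈ 5.2096
y* = (k*)^α = 5.2096^0.25 ≈ 1.5108

y* = 1.51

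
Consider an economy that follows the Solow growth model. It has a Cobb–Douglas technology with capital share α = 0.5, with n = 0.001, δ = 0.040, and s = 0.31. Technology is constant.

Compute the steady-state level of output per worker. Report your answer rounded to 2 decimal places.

y* ≈ 7.56

At the steady state, Δk = 0, so s·k^α = (n + δ)·k.
Dividing both sides by k: k^(1−α) = s / (n + δ).
k^0.5 = 0.31 / (0.001 + 0.040) = 0.31 / 0.041 = 7.5610
k* = 7.5610^(1/0.5) ≈ 57.1687
y* = (k*)^α = 57.1687^0.5 ≈ 7.5610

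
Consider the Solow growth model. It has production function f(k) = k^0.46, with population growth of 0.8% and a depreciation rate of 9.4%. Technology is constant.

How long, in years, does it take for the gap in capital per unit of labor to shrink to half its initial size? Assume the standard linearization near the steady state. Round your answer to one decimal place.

Near the steady state the convergence rate is λ = (1 − α)(n + δ).
λ = (1 − 0.46) × 0.102 = 0.54 × 0.102 = 0.05508
Half-life = ln 2 / λ = 0.6931 / 0.05508 ≈ 12.58 years

half-life ≈ 12.6 years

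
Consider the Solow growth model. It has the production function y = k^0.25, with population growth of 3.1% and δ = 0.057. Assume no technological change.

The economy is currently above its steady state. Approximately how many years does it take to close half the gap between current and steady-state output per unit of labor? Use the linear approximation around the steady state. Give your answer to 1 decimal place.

Near the steady state the convergence rate is λ = (1 − α)(n + δ).
λ = (1 − 0.25) × 0.088 = 0.75 × 0.088 = 0.0660
Half-life = ln 2 / λ = 0.6931 / 0.0660 ≈ 10.50 years

half-life ≈ 10.5 years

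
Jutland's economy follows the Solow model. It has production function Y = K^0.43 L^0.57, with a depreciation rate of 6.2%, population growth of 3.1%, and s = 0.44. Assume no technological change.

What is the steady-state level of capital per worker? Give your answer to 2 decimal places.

In steady state, investment equals break-even investment: s·k^α = (n + δ)·k.
Dividing both sides by k: k^(1−α) = s / (n + δ).
k^0.57 = 0.44 / (0.031 + 0.062) = 0.44 / 0.093 = 4.7312
k* = 4.7312^(1/0.57) ≈ 15.2813

k* = 15.28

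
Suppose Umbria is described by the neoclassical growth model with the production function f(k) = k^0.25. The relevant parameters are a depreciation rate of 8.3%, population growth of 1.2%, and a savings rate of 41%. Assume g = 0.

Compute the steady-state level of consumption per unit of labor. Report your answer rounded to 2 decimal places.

c* ≈ 0.96

In steady state, investment equals break-even investment: s·k^α = (n + δ)·k.
Dividing both sides by k: k^(1−α) = s / (n + δ).
k^0.75 = 0.41 / (0.012 + 0.083) = 0.41 / 0.095 = 4.3158
k* = 4.3158^(1/0.75) ≈ 7.0267
y* = (k*)^α = 7.0267^0.25 ≈ 1.6281
c* = (1 − s)·y* = (1 − 0.41) × 1.6281 ≈ 0.9606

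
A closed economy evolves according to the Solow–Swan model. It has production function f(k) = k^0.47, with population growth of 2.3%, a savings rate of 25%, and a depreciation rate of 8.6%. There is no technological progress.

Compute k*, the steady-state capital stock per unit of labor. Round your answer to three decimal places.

At the steady state, Δk = 0, so s·k^α = (n + δ)·k.
Rearranging, k^(1−α) = s / (n + δ).
k^0.53 = 0.25 / (0.023 + 0.086) = 0.25 / 0.109 = 2.2936
k* = 2.2936^(1/0.53) ≈ 4.7887

k* = 4.789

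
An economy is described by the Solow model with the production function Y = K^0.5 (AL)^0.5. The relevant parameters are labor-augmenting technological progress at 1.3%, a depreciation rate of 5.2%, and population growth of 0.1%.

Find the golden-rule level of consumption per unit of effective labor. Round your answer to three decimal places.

At the golden rule, f'(k) = n + g + δ, so α·k^(α−1) = n + g + δ and k_gold = (α/(n + g + δ))^(1/(1−α)).
k_gold = (0.5/0.066)^(1/0.5) = 7.5758^2 ≈ 57.3927
c_gold = f(k_gold) − (n + g + δ)·k_gold = 7.5758 − 0.066×57.3927 ≈ 3.7879

c_gold ≈ 3.788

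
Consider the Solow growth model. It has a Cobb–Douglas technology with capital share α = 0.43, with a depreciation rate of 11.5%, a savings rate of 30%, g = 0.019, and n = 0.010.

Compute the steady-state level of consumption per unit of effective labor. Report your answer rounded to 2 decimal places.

At the steady state, Δk = 0, so s·k^α = (n + g + δ)·k.
Rearranging, k^(1−α) = s / (n + g + δ).
k^0.57 = 0.30 / (0.010 + 0.019 + 0.115) = 0.30 / 0.144 = 2.0833
k* = 2.0833^(1/0.57) ≈ 3.6242
y* = (k*)^α = 3.6242^0.43 ≈ 1.7396
c* = (1 − s)·y* = (1 − 0.30) × 1.7396 ≈ 1.2177

c* ≈ 1.22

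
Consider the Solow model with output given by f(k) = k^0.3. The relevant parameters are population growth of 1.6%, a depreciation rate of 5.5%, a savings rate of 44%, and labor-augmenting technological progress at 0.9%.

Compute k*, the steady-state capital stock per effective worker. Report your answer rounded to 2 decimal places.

k* = 11.42

In steady state, investment equals break-even investment: s·k^α = (n + g + δ)·k.
Dividing both sides by k: k^(1−α) = s / (n + g + δ).
k^0.7 = 0.44 / (0.016 + 0.009 + 0.055) = 0.44 / 0.080 = 5.5000
k* = 5.5000^(1/0.7) ≈ 11.4199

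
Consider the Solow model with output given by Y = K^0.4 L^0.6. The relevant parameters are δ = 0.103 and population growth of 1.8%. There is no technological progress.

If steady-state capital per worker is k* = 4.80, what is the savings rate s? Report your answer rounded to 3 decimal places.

Steady state requires s·f(k) = (n + δ)·k, i.e. s·k^α = (n + δ)·k.
So s / (n + δ) = (k*)^(1−α) = 4.80^0.6 = 2.5630.
Therefore s = 2.5630 × (n + δ) = 2.5630 × 0.121 = 0.3101.

s ≈ 0.310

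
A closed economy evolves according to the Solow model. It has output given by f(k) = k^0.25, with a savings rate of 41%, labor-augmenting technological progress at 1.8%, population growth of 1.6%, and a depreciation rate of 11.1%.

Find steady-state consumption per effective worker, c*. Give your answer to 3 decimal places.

c* ≈ 0.834

At the steady state, Δk = 0, so s·k^α = (n + g + δ)·k.
Dividing both sides by k: k^(1−α) = s / (n + g + δ).
k^0.75 = 0.41 / (0.016 + 0.018 + 0.111) = 0.41 / 0.145 = 2.8276
k* = 2.8276^(1/0.75) ≈ 3.9984
y* = (k*)^α = 3.9984^0.25 ≈ 1.4141
c* = (1 − s)·y* = (1 − 0.41) × 1.4141 ≈ 0.8343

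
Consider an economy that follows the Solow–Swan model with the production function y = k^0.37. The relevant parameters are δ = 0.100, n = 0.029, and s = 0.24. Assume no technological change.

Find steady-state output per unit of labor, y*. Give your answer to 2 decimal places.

Steady state requires s·f(k) = (n + δ)·k, i.e. s·k^α = (n + δ)·k.
Rearranging, k^(1−α) = s / (n + δ).
k^0.63 = 0.24 / (0.029 + 0.100) = 0.24 / 0.129 = 1.8605
k* = 1.8605^(1/0.63) ≈ 2.6791
y* = (k*)^α = 2.6791^0.37 ≈ 1.4400

y* ≈ 1.44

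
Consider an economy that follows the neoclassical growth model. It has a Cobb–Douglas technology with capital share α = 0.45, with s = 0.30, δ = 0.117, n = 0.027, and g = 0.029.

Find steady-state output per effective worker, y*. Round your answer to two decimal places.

At the steady state, Δk = 0, so s·k^α = (n + g + δ)·k.
Dividing both sides by k: k^(1−α) = s / (n + g + δ).
k^0.55 = 0.30 / (0.027 + 0.029 + 0.117) = 0.30 / 0.173 = 1.7341
k* = 1.7341^(1/0.55) ≈ 2.7207
y* = (k*)^α = 2.7207^0.45 ≈ 1.5689

y* ≈ 1.57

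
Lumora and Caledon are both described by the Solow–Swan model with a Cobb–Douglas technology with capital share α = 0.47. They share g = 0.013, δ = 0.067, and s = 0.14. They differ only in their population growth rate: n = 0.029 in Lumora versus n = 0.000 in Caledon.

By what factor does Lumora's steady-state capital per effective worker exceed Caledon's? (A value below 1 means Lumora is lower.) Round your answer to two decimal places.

Steady-state k* = [s/(n + g + δ)]^(1/(1−α)), so the ratio is [ (s_L/(n + g + δ)_L) / (s_C/(n + g + δ)_C) ]^1.8868.
s_L/(n + g + δ)_L = 0.14/0.109 = 1.2844; s_C/(n + g + δ)_C = 0.14/0.080 = 1.7500.
Ratio = (1.2844/1.7500)^1.8868 = 0.7339^1.8868 ≈ 0.5578

ratio ≈ 0.56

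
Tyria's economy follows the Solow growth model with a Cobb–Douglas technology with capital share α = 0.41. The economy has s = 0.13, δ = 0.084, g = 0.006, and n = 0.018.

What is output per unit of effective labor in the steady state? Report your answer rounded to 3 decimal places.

At the steady state, Δk = 0, so s·k^α = (n + g + δ)·k.
Dividing both sides by k: k^(1−α) = s / (n + g + δ).
k^0.59 = 0.13 / (0.018 + 0.006 + 0.084) = 0.13 / 0.108 = 1.2037
k* = 1.2037^(1/0.59) ≈ 1.3692
y* = (k*)^α = 1.3692^0.41 ≈ 1.1375

y* ≈ 1.138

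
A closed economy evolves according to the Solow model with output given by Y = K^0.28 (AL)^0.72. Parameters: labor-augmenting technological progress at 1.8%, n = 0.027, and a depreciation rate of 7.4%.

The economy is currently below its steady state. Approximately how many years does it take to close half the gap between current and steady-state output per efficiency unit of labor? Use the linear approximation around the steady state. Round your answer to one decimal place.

half-life ≈ 8.1 years

Near the steady state the convergence rate is λ = (1 − α)(n + g + δ).
λ = (1 − 0.28) × 0.119 = 0.72 × 0.119 = 0.08568
Half-life = ln 2 / λ = 0.6931 / 0.08568 ≈ 8.09 years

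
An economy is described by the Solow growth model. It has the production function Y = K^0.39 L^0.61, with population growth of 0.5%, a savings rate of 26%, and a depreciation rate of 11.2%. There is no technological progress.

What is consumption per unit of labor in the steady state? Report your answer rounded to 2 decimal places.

c* ≈ 1.23

In steady state, investment equals break-even investment: s·k^α = (n + δ)·k.
Rearranging, k^(1−α) = s / (n + δ).
k^0.61 = 0.26 / (0.005 + 0.112) = 0.26 / 0.117 = 2.2222
k* = 2.2222^(1/0.61) ≈ 3.7025
y* = (k*)^α = 3.7025^0.39 ≈ 1.6661
c* = (1 − s)·y* = (1 − 0.26) × 1.6661 ≈ 1.2329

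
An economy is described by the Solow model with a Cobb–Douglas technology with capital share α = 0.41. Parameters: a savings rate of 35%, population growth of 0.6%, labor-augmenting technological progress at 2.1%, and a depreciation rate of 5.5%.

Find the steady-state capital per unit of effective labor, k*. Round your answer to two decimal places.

At the steady state, Δk = 0, so s·k^α = (n + g + δ)·k.
Rearranging, k^(1−α) = s / (n + g + δ).
k^0.59 = 0.35 / (0.006 + 0.021 + 0.055) = 0.35 / 0.082 = 4.2683
k* = 4.2683^(1/0.59) ≈ 11.7012

k* ≈ 11.70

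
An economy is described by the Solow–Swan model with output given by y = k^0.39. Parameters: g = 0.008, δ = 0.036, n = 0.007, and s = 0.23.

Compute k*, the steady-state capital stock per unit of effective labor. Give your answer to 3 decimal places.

k* ≈ 11.814

At the steady state, Δk = 0, so s·k^α = (n + g + δ)·k.
Dividing both sides by k: k^(1−α) = s / (n + g + δ).
k^0.61 = 0.23 / (0.007 + 0.008 + 0.036) = 0.23 / 0.051 = 4.5098
k* = 4.5098^(1/0.61) ≈ 11.8138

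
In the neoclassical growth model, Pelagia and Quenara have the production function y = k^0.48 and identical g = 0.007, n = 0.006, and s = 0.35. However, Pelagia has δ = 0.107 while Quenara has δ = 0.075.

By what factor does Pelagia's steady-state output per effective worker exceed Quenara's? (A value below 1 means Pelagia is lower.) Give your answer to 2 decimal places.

y*_P / y*_Q ≈ 0.75

Steady-state y* = [s/(n + g + δ)]^(α/(1−α)), so the ratio is [ (s_P/(n + g + δ)_P) / (s_Q/(n + g + δ)_Q) ]^0.9231.
s_P/(n + g + δ)_P = 0.35/0.120 = 2.9167; s_Q/(n + g + δ)_Q = 0.35/0.088 = 3.9773.
Ratio = (2.9167/3.9773)^0.9231 = 0.7333^0.9231 ≈ 0.7510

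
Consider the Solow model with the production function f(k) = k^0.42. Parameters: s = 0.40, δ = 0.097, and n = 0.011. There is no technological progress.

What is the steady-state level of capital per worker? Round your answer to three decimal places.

In steady state, investment equals break-even investment: s·k^α = (n + δ)·k.
Dividing both sides by k: k^(1−α) = s / (n + δ).
k^0.58 = 0.40 / (0.011 + 0.097) = 0.40 / 0.108 = 3.7037
k* = 3.7037^(1/0.58) ≈ 9.5589

k* = 9.559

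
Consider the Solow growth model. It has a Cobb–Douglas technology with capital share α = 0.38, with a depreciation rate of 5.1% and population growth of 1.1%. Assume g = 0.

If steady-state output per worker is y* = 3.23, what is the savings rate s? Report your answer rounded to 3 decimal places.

At the steady state, Δk = 0, so s·k^α = (n + δ)·k.
Since y* = [s/(n + δ)]^(α/(1−α)), we have s/(n + δ) = (y*)^((1−α)/α) = 3.23^1.6316 = 6.7735.
Therefore s = 6.7735 × (n + δ) = 6.7735 × 0.062 = 0.4200.

s ≈ 0.420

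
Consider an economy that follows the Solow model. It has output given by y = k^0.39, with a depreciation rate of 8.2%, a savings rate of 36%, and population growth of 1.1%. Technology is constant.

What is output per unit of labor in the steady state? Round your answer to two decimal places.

y* ≈ 2.38

At the steady state, Δk = 0, so s·k^α = (n + δ)·k.
Dividing both sides by k: k^(1−α) = s / (n + δ).
k^0.61 = 0.36 / (0.011 + 0.082) = 0.36 / 0.093 = 3.8710
k* = 3.8710^(1/0.61) ≈ 9.1970
y* = (k*)^α = 9.1970^0.39 ≈ 2.3759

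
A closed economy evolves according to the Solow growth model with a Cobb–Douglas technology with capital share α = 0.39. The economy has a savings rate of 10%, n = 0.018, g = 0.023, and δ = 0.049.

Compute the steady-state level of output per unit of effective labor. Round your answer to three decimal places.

Steady state requires s·f(k) = (n + g + δ)·k, i.e. s·k^α = (n + g + δ)·k.
Rearranging, k^(1−α) = s / (n + g + δ).
k^0.61 = 0.10 / (0.018 + 0.023 + 0.049) = 0.10 / 0.090 = 1.1111
k* = 1.1111^(1/0.61) ≈ 1.1885
y* = (k*)^α = 1.1885^0.39 ≈ 1.0697

y* = 1.070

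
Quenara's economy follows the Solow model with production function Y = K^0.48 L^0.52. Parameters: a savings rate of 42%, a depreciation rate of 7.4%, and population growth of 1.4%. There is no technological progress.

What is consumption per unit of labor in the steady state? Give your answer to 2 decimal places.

At the steady state, Δk = 0, so s·k^α = (n + δ)·k.
Dividing both sides by k: k^(1−α) = s / (n + δ).
k^0.52 = 0.42 / (0.014 + 0.074) = 0.42 / 0.088 = 4.7727
k* = 4.7727^(1/0.52) ≈ 20.1983
y* = (k*)^α = 20.1983^0.48 ≈ 4.2321
c* = (1 − s)·y* = (1 − 0.42) × 4.2321 ≈ 2.4546

c* ≈ 2.45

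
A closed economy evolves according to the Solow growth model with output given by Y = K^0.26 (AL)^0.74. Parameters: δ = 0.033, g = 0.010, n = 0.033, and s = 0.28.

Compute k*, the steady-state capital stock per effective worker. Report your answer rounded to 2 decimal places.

Steady state requires s·f(k) = (n + g + δ)·k, i.e. s·k^α = (n + g + δ)·k.
Dividing both sides by k: k^(1−α) = s / (n + g + δ).
k^0.74 = 0.28 / (0.033 + 0.010 + 0.033) = 0.28 / 0.076 = 3.6842
k* = 3.6842^(1/0.74) ≈ 5.8254

k* ≈ 5.83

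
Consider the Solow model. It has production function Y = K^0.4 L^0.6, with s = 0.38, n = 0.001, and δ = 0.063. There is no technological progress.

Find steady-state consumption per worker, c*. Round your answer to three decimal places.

c* = 2.033

In steady state, investment equals break-even investment: s·k^α = (n + δ)·k.
Rearranging, k^(1−α) = s / (n + δ).
k^0.6 = 0.38 / (0.001 + 0.063) = 0.38 / 0.064 = 5.9375
k* = 5.9375^(1/0.6) ≈ 19.4688
y* = (k*)^α = 19.4688^0.4 ≈ 3.2790
c* = (1 − s)·y* = (1 − 0.38) × 3.2790 ≈ 2.0330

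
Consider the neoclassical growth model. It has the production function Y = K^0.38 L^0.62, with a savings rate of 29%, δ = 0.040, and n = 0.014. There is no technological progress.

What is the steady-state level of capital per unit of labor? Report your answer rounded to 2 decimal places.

In steady state, investment equals break-even investment: s·k^α = (n + δ)·k.
Rearranging, k^(1−α) = s / (n + δ).
k^0.62 = 0.29 / (0.014 + 0.040) = 0.29 / 0.054 = 5.3704
k* = 5.3704^(1/0.62) ≈ 15.0463

k* = 15.05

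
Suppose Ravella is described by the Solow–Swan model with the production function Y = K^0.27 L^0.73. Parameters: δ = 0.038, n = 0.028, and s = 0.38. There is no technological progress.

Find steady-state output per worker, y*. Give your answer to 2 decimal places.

At the steady state, Δk = 0, so s·k^α = (n + δ)·k.
Dividing both sides by k: k^(1−α) = s / (n + δ).
k^0.73 = 0.38 / (0.028 + 0.038) = 0.38 / 0.066 = 5.7576
k* = 5.7576^(1/0.73) ≈ 11.0009
y* = (k*)^α = 11.0009^0.27 ≈ 1.9107

y* = 1.91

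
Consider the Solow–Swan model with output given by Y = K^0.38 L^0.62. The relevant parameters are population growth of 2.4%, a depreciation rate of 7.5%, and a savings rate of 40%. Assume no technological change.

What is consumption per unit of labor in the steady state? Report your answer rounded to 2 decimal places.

c* = 1.41

In steady state, investment equals break-even investment: s·k^α = (n + δ)·k.
Dividing both sides by k: k^(1−α) = s / (n + δ).
k^0.62 = 0.40 / (0.024 + 0.075) = 0.40 / 0.099 = 4.0404
k* = 4.0404^(1/0.62) ≈ 9.5083
y* = (k*)^α = 9.5083^0.38 ≈ 2.3533
c* = (1 − s)·y* = (1 − 0.40) × 2.3533 ≈ 1.4120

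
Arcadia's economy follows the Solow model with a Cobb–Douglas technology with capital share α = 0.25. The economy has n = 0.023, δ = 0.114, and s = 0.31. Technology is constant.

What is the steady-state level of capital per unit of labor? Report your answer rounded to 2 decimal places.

In steady state, investment equals break-even investment: s·k^α = (n + δ)·k.
Rearranging, k^(1−α) = s / (n + δ).
k^0.75 = 0.31 / (0.023 + 0.114) = 0.31 / 0.137 = 2.2628
k* = 2.2628^(1/0.75) ≈ 2.9707

k* ≈ 2.97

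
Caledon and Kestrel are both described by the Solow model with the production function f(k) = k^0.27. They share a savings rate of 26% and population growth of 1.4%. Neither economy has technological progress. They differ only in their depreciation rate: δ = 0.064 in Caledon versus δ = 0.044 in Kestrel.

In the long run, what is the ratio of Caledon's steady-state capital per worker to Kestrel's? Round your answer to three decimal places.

k*_C / k*_K ≈ 0.666

Steady-state k* = [s/(n + δ)]^(1/(1−α)), so the ratio is [ (s_C/(n + δ)_C) / (s_K/(n + δ)_K) ]^1.3699.
s_C/(n + δ)_C = 0.26/0.078 = 3.3333; s_K/(n + δ)_K = 0.26/0.058 = 4.4828.
Ratio = (3.3333/4.4828)^1.3699 = 0.7436^1.3699 ≈ 0.6664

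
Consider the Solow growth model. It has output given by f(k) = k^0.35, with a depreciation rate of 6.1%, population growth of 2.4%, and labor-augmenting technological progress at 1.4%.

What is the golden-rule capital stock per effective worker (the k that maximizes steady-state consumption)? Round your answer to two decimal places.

The golden rule sets f'(k) = n + g + δ, i.e. α·k^(α−1) = n + g + δ.
So k^(1−α) = α / (n + g + δ) = 0.35 / 0.099 = 3.5354.
k_gold = 3.5354^(1/0.65) ≈ 6.9783

k_gold ≈ 6.98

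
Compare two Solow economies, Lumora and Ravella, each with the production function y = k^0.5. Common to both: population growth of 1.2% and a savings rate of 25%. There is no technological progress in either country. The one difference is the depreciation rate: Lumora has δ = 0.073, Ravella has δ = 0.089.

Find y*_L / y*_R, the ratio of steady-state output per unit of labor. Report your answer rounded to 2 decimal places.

Steady-state y* = [s/(n + δ)]^(α/(1−α)), so the ratio is [ (s_L/(n + δ)_L) / (s_R/(n + δ)_R) ]^1.
s_L/(n + δ)_L = 0.25/0.085 = 2.9412; s_R/(n + δ)_R = 0.25/0.101 = 2.4752.
Ratio = (2.9412/2.4752)^1 = 1.1883^1 ≈ 1.1883

y*_L / y*_R ≈ 1.19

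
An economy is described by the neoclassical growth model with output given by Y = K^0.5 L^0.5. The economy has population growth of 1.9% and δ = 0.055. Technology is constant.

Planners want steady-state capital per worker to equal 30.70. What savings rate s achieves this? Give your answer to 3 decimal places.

At the steady state, Δk = 0, so s·k^α = (n + δ)·k.
So s / (n + δ) = (k*)^(1−α) = 30.70^0.5 = 5.5408.
Therefore s = 5.5408 × (n + δ) = 5.5408 × 0.074 = 0.4100.

s ≈ 0.410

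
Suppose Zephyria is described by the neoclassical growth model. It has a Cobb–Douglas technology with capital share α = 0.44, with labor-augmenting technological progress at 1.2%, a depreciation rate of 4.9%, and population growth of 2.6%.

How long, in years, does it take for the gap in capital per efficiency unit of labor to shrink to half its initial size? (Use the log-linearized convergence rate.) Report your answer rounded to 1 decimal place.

half-life ≈ 14.2 years

Near the steady state the convergence rate is λ = (1 − α)(n + g + δ).
λ = (1 − 0.44) × 0.087 = 0.56 × 0.087 = 0.04872
Half-life = ln 2 / λ = 0.6931 / 0.04872 ≈ 14.23 years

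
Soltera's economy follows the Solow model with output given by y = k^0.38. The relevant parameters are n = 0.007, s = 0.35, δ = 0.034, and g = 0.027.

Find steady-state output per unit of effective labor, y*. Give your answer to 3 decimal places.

At the steady state, Δk = 0, so s·k^α = (n + g + δ)·k.
Dividing both sides by k: k^(1−α) = s / (n + g + δ).
k^0.62 = 0.35 / (0.007 + 0.027 + 0.034) = 0.35 / 0.068 = 5.1471
k* = 5.1471^(1/0.62) ≈ 14.0502
y* = (k*)^α = 14.0502^0.38 ≈ 2.7297

y* ≈ 2.730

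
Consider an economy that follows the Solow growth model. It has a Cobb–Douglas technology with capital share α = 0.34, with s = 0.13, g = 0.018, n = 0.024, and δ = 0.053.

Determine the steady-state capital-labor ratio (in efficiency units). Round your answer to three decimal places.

k* = 1.608

Steady state requires s·f(k) = (n + g + δ)·k, i.e. s·k^α = (n + g + δ)·k.
Dividing both sides by k: k^(1−α) = s / (n + g + δ).
k^0.66 = 0.13 / (0.024 + 0.018 + 0.053) = 0.13 / 0.095 = 1.3684
k* = 1.3684^(1/0.66) ≈ 1.6084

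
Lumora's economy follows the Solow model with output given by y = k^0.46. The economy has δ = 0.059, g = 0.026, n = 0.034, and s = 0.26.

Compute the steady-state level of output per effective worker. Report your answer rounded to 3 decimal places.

Steady state requires s·f(k) = (n + g + δ)·k, i.e. s·k^α = (n + g + δ)·k.
Dividing both sides by k: k^(1−α) = s / (n + g + δ).
k^0.54 = 0.26 / (0.034 + 0.026 + 0.059) = 0.26 / 0.119 = 2.1849
k* = 2.1849^(1/0.54) ≈ 4.2518
y* = (k*)^α = 4.2518^0.46 ≈ 1.9460

y* ≈ 1.946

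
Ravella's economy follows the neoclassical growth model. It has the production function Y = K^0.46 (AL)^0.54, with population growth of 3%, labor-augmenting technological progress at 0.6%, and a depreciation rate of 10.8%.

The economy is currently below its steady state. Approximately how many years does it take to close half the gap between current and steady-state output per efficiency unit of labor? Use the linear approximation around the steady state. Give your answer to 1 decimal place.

Near the steady state the convergence rate is λ = (1 − α)(n + g + δ).
λ = (1 − 0.46) × 0.144 = 0.54 × 0.144 = 0.07776
Half-life = ln 2 / λ = 0.6931 / 0.07776 ≈ 8.91 years

about 8.9 years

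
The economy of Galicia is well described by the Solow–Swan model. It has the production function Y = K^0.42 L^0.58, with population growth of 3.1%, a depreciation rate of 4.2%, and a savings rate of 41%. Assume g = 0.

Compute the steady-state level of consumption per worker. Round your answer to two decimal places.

c* = 2.06

Steady state requires s·f(k) = (n + δ)·k, i.e. s·k^α = (n + δ)·k.
Dividing both sides by k: k^(1−α) = s / (n + δ).
k^0.58 = 0.41 / (0.031 + 0.042) = 0.41 / 0.073 = 5.6164
k* = 5.6164^(1/0.58) ≈ 19.5961
y* = (k*)^α = 19.5961^0.42 ≈ 3.4891
c* = (1 − s)·y* = (1 − 0.41) × 3.4891 ≈ 2.0586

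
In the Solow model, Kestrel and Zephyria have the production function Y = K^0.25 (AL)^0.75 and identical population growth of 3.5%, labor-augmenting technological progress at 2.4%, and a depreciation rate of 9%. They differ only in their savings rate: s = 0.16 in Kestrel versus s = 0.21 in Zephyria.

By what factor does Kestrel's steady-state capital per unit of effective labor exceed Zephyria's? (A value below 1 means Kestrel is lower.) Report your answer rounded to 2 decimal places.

k*_K / k*_Z ≈ 0.70

Steady-state k* = [s/(n + g + δ)]^(1/(1−α)), so the ratio is [ (s_K/(n + g + δ)_K) / (s_Z/(n + g + δ)_Z) ]^1.3333.
s_K/(n + g + δ)_K = 0.16/0.149 = 1.0738; s_Z/(n + g + δ)_Z = 0.21/0.149 = 1.4094.
Ratio = (1.0738/1.4094)^1.3333 = 0.7619^1.3333 ≈ 0.6959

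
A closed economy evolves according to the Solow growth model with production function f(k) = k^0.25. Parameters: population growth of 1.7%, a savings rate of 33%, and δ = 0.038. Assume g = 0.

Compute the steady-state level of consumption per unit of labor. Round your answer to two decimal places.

At the steady state, Δk = 0, so s·k^α = (n + δ)·k.
Rearranging, k^(1−α) = s / (n + δ).
k^0.75 = 0.33 / (0.017 + 0.038) = 0.33 / 0.055 = 6.0000
k* = 6.0000^(1/0.75) ≈ 10.9027
y* = (k*)^α = 10.9027^0.25 ≈ 1.8171
c* = (1 − s)·y* = (1 − 0.33) × 1.8171 ≈ 1.2175

c* ≈ 1.22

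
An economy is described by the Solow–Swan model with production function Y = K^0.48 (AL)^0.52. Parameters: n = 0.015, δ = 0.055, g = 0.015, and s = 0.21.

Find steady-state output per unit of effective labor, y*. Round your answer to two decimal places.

y* ≈ 2.30

Steady state requires s·f(k) = (n + g + δ)·k, i.e. s·k^α = (n + g + δ)·k.
Dividing both sides by k: k^(1−α) = s / (n + g + δ).
k^0.52 = 0.21 / (0.015 + 0.015 + 0.055) = 0.21 / 0.085 = 2.4706
k* = 2.4706^(1/0.52) ≈ 5.6936
y* = (k*)^α = 5.6936^0.48 ≈ 2.3045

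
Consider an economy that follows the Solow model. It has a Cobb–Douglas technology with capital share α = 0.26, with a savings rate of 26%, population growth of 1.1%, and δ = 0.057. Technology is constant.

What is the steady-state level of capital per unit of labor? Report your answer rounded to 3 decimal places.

k* = 6.125

Steady state requires s·f(k) = (n + δ)·k, i.e. s·k^α = (n + δ)·k.
Rearranging, k^(1−α) = s / (n + δ).
k^0.74 = 0.26 / (0.011 + 0.057) = 0.26 / 0.068 = 3.8235
k* = 3.8235^(1/0.74) ≈ 6.1250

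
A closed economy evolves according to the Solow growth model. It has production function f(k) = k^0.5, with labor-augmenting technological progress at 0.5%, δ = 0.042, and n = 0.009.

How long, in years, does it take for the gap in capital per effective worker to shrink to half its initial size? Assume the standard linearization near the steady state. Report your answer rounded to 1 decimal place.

t_½ ≈ 24.8 years

Near the steady state the convergence rate is λ = (1 − α)(n + g + δ).
λ = (1 − 0.5) × 0.056 = 0.5 × 0.056 = 0.0280
Half-life = ln 2 / λ = 0.6931 / 0.0280 ≈ 24.75 years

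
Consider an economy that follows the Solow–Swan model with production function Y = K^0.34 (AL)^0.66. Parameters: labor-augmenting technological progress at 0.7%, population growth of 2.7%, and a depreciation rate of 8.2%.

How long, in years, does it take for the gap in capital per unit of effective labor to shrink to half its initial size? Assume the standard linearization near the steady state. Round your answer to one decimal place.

about 9.1 years

Near the steady state the convergence rate is λ = (1 − α)(n + g + δ).
λ = (1 − 0.34) × 0.116 = 0.66 × 0.116 = 0.07656
Half-life = ln 2 / λ = 0.6931 / 0.07656 ≈ 9.05 years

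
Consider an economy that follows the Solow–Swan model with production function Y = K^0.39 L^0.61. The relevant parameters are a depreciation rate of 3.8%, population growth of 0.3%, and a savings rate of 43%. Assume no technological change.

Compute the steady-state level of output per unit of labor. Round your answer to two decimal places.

y* = 4.49

Steady state requires s·f(k) = (n + δ)·k, i.e. s·k^α = (n + δ)·k.
Rearranging, k^(1−α) = s / (n + δ).
k^0.61 = 0.43 / (0.003 + 0.038) = 0.43 / 0.041 = 10.4878
k* = 10.4878^(1/0.61) ≈ 47.1252
y* = (k*)^α = 47.1252^0.39 ≈ 4.4933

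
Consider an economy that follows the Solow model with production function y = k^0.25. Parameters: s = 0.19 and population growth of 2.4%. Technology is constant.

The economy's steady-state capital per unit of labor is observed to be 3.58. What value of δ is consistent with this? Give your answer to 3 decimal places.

At the steady state, Δk = 0, so s·k^α = (n + δ)·k.
So s / (n + δ) = (k*)^(1−α) = 3.58^0.75 = 2.6026.
Therefore n + δ = s / 2.6026 = 0.19 / 2.6026 = 0.0730, so δ = 0.0730 − 0.024 = 0.0490.

δ ≈ 0.049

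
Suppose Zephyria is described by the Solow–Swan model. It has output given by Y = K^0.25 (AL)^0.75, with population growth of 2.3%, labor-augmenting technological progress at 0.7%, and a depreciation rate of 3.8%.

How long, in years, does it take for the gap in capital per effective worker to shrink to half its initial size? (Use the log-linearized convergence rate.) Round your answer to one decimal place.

Near the steady state the convergence rate is λ = (1 − α)(n + g + δ).
λ = (1 − 0.25) × 0.068 = 0.75 × 0.068 = 0.0510
Half-life = ln 2 / λ = 0.6931 / 0.0510 ≈ 13.59 years

t_½ ≈ 13.6 years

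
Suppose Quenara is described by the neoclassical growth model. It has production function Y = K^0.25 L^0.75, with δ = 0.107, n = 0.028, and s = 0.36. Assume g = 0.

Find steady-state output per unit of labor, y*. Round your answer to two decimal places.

y* = 1.39

In steady state, investment equals break-even investment: s·k^α = (n + δ)·k.
Rearranging, k^(1−α) = s / (n + δ).
k^0.75 = 0.36 / (0.028 + 0.107) = 0.36 / 0.135 = 2.6667
k* = 2.6667^(1/0.75) ≈ 3.6980
y* = (k*)^α = 3.6980^0.25 ≈ 1.3867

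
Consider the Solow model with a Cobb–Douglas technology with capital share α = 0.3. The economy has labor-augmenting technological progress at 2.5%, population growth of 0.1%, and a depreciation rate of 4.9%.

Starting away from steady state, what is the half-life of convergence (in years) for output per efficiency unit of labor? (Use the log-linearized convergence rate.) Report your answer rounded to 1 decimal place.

Near the steady state the convergence rate is λ = (1 − α)(n + g + δ).
λ = (1 − 0.3) × 0.075 = 0.7 × 0.075 = 0.0525
Half-life = ln 2 / λ = 0.6931 / 0.0525 ≈ 13.20 years

about 13.2 years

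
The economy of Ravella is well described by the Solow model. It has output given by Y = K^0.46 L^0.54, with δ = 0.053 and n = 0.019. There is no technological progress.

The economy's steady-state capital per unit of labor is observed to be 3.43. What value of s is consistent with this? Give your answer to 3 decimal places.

s ≈ 0.140

In steady state, investment equals break-even investment: s·k^α = (n + δ)·k.
So s / (n + δ) = (k*)^(1−α) = 3.43^0.54 = 1.9456.
Therefore s = 1.9456 × (n + δ) = 1.9456 × 0.072 = 0.1401.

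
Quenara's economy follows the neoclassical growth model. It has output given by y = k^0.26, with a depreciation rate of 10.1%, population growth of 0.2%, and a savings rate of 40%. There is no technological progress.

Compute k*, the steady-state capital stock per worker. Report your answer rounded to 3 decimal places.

At the steady state, Δk = 0, so s·k^α = (n + δ)·k.
Rearranging, k^(1−α) = s / (n + δ).
k^0.74 = 0.40 / (0.002 + 0.101) = 0.40 / 0.103 = 3.8835
k* = 3.8835^(1/0.74) ≈ 6.2553

k* = 6.255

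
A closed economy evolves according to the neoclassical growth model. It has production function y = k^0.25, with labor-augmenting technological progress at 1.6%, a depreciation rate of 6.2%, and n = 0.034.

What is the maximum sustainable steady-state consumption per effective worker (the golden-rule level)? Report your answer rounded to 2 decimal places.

c_gold ≈ 0.98

At the golden rule, f'(k) = n + g + δ, so α·k^(α−1) = n + g + δ and k_gold = (α/(n + g + δ))^(1/(1−α)).
k_gold = (0.25/0.112)^(1/0.75) = 2.2321^1.3333 ≈ 2.9170
c_gold = f(k_gold) − (n + g + δ)·k_gold = 1.3069 − 0.112×2.9170 ≈ 0.9802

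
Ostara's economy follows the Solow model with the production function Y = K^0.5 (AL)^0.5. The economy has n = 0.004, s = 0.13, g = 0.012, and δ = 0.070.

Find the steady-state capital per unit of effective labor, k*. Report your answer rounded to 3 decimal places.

k* = 2.285

Steady state requires s·f(k) = (n + g + δ)·k, i.e. s·k^α = (n + g + δ)·k.
Rearranging, k^(1−α) = s / (n + g + δ).
k^0.5 = 0.13 / (0.004 + 0.012 + 0.070) = 0.13 / 0.086 = 1.5116
k* = 1.5116^(1/0.5) ≈ 2.2849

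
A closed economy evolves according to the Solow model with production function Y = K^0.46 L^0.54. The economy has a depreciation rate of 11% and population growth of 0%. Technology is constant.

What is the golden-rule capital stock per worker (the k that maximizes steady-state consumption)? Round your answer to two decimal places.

The golden rule sets f'(k) = n + δ, i.e. α·k^(α−1) = n + δ.
So k^(1−α) = α / (n + δ) = 0.46 / 0.110 = 4.1818.
k_gold = 4.1818^(1/0.54) ≈ 14.1473

k_gold ≈ 14.15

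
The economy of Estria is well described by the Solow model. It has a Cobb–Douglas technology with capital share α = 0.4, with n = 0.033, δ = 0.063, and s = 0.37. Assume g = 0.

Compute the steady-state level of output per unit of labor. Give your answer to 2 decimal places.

Steady state requires s·f(k) = (n + δ)·k, i.e. s·k^α = (n + δ)·k.
Rearranging, k^(1−α) = s / (n + δ).
k^0.6 = 0.37 / (0.033 + 0.063) = 0.37 / 0.096 = 3.8542
k* = 3.8542^(1/0.6) ≈ 9.4745
y* = (k*)^α = 9.4745^0.4 ≈ 2.4582

y* ≈ 2.46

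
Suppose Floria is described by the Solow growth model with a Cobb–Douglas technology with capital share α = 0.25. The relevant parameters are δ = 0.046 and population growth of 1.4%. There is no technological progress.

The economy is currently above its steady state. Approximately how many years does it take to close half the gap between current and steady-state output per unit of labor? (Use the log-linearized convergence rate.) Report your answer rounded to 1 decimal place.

Near the steady state the convergence rate is λ = (1 − α)(n + δ).
λ = (1 − 0.25) × 0.060 = 0.75 × 0.060 = 0.0450
Half-life = ln 2 / λ = 0.6931 / 0.0450 ≈ 15.40 years

about 15.4 years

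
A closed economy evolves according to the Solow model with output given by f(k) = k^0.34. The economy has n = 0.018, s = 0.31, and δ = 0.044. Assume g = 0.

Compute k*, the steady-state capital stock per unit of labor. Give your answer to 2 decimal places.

At the steady state, Δk = 0, so s·k^α = (n + δ)·k.
Dividing both sides by k: k^(1−α) = s / (n + δ).
k^0.66 = 0.31 / (0.018 + 0.044) = 0.31 / 0.062 = 5.0000
k* = 5.0000^(1/0.66) ≈ 11.4563

k* ≈ 11.46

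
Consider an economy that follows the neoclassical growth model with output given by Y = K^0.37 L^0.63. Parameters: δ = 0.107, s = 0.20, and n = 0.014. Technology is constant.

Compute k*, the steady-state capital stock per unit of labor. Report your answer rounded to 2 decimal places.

k* = 2.22

In steady state, investment equals break-even investment: s·k^α = (n + δ)·k.
Rearranging, k^(1−α) = s / (n + δ).
k^0.63 = 0.20 / (0.014 + 0.107) = 0.20 / 0.121 = 1.6529
k* = 1.6529^(1/0.63) ≈ 2.2204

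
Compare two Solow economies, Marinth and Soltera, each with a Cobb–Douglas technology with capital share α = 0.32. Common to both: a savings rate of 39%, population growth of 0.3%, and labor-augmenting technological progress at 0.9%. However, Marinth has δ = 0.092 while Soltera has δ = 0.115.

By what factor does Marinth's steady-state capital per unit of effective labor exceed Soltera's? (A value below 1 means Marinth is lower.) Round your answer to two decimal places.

k*_M / k*_S ≈ 1.34

Steady-state k* = [s/(n + g + δ)]^(1/(1−α)), so the ratio is [ (s_M/(n + g + δ)_M) / (s_S/(n + g + δ)_S) ]^1.4706.
s_M/(n + g + δ)_M = 0.39/0.104 = 3.7500; s_S/(n + g + δ)_S = 0.39/0.127 = 3.0709.
Ratio = (3.7500/3.0709)^1.4706 = 1.2211^1.4706 ≈ 1.3415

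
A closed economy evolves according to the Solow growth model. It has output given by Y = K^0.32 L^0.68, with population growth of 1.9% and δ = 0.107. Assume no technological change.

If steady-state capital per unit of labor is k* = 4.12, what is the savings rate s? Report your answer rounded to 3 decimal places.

At the steady state, Δk = 0, so s·k^α = (n + δ)·k.
So s / (n + δ) = (k*)^(1−α) = 4.12^0.68 = 2.6190.
Therefore s = 2.6190 × (n + δ) = 2.6190 × 0.126 = 0.3300.

s ≈ 0.330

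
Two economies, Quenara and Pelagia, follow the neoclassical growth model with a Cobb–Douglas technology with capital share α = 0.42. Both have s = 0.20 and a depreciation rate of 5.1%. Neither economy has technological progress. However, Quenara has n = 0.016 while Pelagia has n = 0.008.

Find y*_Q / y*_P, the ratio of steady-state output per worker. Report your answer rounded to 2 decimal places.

Steady-state y* = [s/(n + δ)]^(α/(1−α)), so the ratio is [ (s_Q/(n + δ)_Q) / (s_P/(n + δ)_P) ]^0.7241.
s_Q/(n + δ)_Q = 0.20/0.067 = 2.9851; s_P/(n + δ)_P = 0.20/0.059 = 3.3898.
Ratio = (2.9851/3.3898)^0.7241 = 0.8806^0.7241 ≈ 0.9120

y*_Q / y*_P ≈ 0.91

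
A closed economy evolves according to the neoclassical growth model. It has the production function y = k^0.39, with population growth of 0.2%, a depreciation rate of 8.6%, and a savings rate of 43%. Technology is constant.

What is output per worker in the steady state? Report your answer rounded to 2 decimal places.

y* ≈ 2.76

At the steady state, Δk = 0, so s·k^α = (n + δ)·k.
Rearranging, k^(1−α) = s / (n + δ).
k^0.61 = 0.43 / (0.002 + 0.086) = 0.43 / 0.088 = 4.8864
k* = 4.8864^(1/0.61) ≈ 13.4738
y* = (k*)^α = 13.4738^0.39 ≈ 2.7574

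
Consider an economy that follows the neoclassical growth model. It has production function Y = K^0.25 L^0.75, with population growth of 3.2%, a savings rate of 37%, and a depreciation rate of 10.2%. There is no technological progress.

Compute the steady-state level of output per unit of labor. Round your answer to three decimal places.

y* ≈ 1.403

At the steady state, Δk = 0, so s·k^α = (n + δ)·k.
Rearranging, k^(1−α) = s / (n + δ).
k^0.75 = 0.37 / (0.032 + 0.102) = 0.37 / 0.134 = 2.7612
k* = 2.7612^(1/0.75) ≈ 3.8737
y* = (k*)^α = 3.8737^0.25 ≈ 1.4029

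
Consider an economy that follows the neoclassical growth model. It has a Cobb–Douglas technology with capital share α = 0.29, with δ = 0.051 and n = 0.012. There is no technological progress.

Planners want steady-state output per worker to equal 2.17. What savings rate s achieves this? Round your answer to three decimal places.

In steady state, investment equals break-even investment: s·k^α = (n + δ)·k.
Since y* = [s/(n + δ)]^(α/(1−α)), we have s/(n + δ) = (y*)^((1−α)/α) = 2.17^2.4483 = 6.6643.
Therefore s = 6.6643 × (n + δ) = 6.6643 × 0.063 = 0.4199.

s ≈ 0.420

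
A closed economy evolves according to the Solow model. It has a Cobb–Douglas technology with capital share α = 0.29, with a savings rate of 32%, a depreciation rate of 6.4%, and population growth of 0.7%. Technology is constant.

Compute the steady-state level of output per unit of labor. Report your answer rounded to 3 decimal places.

In steady state, investment equals break-even investment: s·k^α = (n + δ)·k.
Rearranging, k^(1−α) = s / (n + δ).
k^0.71 = 0.32 / (0.007 + 0.064) = 0.32 / 0.071 = 4.5070
k* = 4.5070^(1/0.71) ≈ 8.3362
y* = (k*)^α = 8.3362^0.29 ≈ 1.8496

y* ≈ 1.850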